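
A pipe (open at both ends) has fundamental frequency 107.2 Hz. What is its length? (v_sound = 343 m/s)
L = v/(2f₁) = 1.6 m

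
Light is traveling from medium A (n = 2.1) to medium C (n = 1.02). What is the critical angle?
θc = arcsin(n₂/n₁) = 29.06°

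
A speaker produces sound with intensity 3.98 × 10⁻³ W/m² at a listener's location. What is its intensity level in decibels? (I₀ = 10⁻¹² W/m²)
β = 10·log₁₀(I/I₀) = 96 dB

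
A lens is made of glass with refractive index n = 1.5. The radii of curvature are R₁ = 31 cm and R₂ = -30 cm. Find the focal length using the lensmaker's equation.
1/f = (n − 1)(1/R₁ − 1/R₂) → f = 30.49 cm (converging lens)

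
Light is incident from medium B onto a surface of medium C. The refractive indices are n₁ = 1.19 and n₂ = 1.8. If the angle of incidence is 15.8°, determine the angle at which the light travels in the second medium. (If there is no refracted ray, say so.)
sin θ₂ = (n₁/n₂)·sin θ₁ = 0.18 → θ₂ = 10.37°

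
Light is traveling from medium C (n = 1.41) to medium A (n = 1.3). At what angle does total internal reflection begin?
θc = arcsin(n₂/n₁) = 67.22°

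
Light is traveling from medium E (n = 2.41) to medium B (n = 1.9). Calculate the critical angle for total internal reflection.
θc = arcsin(n₂/n₁) = 52.03°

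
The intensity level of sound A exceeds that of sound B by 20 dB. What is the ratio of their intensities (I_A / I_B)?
I_A/I_B = 10^(Δβ/10) = 100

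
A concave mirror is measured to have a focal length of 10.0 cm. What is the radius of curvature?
R = 2|f| = 20 cm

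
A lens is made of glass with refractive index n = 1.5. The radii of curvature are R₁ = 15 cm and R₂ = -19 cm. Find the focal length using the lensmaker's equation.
1/f = (n − 1)(1/R₁ − 1/R₂) → f = 16.76 cm (converging lens)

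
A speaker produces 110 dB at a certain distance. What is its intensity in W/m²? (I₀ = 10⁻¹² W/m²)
I = I₀·10^(β/10) = 1.00 × 10⁻¹ W/m²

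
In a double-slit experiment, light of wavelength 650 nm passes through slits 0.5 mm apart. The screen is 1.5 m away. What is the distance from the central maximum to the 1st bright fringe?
y = mλL/d = 1.95 mm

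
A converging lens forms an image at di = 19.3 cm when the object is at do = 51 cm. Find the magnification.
M = −di/do = -0.3784 (inverted image)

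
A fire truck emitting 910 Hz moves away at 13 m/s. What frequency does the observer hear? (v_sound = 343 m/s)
f_obs = f·v/(v + v_s) = 876.8 Hz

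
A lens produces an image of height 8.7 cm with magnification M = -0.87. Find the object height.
ho = |hi|/|M| = 10 cm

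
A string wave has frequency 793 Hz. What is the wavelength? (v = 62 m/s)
λ = v/f = 0.07818 m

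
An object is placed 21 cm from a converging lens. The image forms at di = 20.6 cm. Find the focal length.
1/f = 1/do + 1/di → f = 10.4 cm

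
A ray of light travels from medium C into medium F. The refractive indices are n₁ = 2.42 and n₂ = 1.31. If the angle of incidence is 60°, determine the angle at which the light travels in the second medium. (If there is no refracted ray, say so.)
sin θ₂ = (n₁/n₂)·sin θ₁ = 1.6 > 1, so there is no refracted ray — the light undergoes total internal reflection.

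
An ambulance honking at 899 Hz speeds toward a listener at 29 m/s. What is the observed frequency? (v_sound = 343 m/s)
f_obs = f·v/(v − v_s) = 982 Hz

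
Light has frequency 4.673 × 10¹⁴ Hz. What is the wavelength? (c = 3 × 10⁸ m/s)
λ = c/f = 642 nm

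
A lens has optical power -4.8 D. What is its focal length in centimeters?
f = 1/P = -20.83 cm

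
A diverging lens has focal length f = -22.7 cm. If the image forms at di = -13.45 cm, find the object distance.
1/do = 1/f − 1/di → do = 33.01 cm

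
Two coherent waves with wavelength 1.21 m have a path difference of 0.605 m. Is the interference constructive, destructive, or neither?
destructive — path difference = 0.5λ, an odd multiple of λ/2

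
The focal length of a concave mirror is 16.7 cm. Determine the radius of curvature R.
R = 2|f| = 33.4 cm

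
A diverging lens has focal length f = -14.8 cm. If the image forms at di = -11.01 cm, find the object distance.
1/do = 1/f − 1/di → do = 42.99 cm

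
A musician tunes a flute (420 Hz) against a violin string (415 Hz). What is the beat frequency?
5 Hz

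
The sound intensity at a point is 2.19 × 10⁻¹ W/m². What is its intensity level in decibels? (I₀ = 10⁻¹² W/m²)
β = 10·log₁₀(I/I₀) = 113.4 dB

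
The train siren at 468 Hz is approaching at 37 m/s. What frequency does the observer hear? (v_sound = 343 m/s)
f_obs = f·v/(v − v_s) = 524.6 Hz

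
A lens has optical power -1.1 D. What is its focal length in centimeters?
f = 1/P = -90.91 cm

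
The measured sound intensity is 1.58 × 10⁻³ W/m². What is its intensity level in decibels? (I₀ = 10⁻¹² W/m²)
β = 10·log₁₀(I/I₀) = 91.99 dB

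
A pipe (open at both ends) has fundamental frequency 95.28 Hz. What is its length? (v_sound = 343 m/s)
L = v/(2f₁) = 1.8 m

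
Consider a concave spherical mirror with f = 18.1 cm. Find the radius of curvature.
R = 2|f| = 36.2 cm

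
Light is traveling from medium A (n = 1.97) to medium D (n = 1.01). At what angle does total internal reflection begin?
θc = arcsin(n₂/n₁) = 30.84°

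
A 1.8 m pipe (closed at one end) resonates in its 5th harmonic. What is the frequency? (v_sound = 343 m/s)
fₙ = nv/(4L) = 238.2 Hz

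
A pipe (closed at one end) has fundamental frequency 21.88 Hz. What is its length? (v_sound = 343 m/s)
L = v/(4f₁) = 3.919 m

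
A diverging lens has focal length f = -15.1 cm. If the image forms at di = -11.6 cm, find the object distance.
1/do = 1/f − 1/di → do = 50.05 cm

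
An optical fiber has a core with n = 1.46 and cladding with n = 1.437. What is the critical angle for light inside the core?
θc = arcsin(n_cladding/n_core) = 79.82°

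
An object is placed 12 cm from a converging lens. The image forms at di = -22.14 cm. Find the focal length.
1/f = 1/do + 1/di → f = 26.2 cm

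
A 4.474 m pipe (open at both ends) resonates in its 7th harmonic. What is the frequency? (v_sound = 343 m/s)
fₙ = nv/(2L) = 268.3 Hz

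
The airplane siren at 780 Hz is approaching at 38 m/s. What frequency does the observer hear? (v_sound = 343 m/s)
f_obs = f·v/(v − v_s) = 877.2 Hz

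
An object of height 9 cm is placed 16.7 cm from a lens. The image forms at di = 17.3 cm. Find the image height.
hi = (-di/do) × ho = -9.323 cm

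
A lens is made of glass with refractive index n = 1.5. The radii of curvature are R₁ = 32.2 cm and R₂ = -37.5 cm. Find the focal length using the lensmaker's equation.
1/f = (n − 1)(1/R₁ − 1/R₂) → f = 34.65 cm (converging lens)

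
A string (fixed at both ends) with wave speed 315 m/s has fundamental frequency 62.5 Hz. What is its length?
L = v/(2f₁) = 2.52 m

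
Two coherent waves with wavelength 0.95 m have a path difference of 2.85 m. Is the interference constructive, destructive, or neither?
constructive — path difference = 3λ, a whole number of wavelengths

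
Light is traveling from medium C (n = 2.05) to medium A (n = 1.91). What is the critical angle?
θc = arcsin(n₂/n₁) = 68.7°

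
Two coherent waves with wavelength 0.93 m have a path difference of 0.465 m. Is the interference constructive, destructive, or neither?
destructive — path difference = 0.5λ, an odd multiple of λ/2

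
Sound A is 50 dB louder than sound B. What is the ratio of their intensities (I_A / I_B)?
I_A/I_B = 10^(Δβ/10) = 100000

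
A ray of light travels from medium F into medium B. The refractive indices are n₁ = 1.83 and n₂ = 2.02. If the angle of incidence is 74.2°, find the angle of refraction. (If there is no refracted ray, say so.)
sin θ₂ = (n₁/n₂)·sin θ₁ = 0.8717 → θ₂ = 60.66°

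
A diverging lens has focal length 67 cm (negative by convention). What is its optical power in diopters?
P = 1/f = -1.493 D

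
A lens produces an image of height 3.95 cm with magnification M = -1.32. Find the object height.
ho = |hi|/|M| = 2.992 cm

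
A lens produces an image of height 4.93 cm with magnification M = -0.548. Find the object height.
ho = |hi|/|M| = 8.996 cm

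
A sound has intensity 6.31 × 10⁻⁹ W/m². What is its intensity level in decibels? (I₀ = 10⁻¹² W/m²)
β = 10·log₁₀(I/I₀) = 38 dB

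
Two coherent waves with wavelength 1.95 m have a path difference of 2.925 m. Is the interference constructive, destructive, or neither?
destructive — path difference = 1.5λ, an odd multiple of λ/2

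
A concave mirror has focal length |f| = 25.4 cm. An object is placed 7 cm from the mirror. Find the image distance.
f = +25.4 cm (concave); 1/di = 1/f − 1/do → di = -9.663 cm (virtual image, behind mirror)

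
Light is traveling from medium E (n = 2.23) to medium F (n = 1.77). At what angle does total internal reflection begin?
θc = arcsin(n₂/n₁) = 52.53°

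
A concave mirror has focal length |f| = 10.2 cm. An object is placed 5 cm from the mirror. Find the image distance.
f = +10.2 cm (concave); 1/di = 1/f − 1/do → di = -9.808 cm (virtual image, behind mirror)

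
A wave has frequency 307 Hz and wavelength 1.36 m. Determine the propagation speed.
v = fλ = 417.5 m/s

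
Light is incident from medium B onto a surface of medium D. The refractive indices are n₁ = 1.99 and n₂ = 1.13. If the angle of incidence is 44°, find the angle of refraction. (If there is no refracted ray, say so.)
sin θ₂ = (n₁/n₂)·sin θ₁ = 1.223 > 1, so there is no refracted ray — the light undergoes total internal reflection.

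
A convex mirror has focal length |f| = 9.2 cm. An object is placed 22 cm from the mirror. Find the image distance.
f = −9.2 cm (convex); 1/di = 1/f − 1/do → di = -6.487 cm (virtual image, behind mirror)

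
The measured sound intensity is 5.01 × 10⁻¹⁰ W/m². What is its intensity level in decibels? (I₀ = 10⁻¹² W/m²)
β = 10·log₁₀(I/I₀) = 27 dB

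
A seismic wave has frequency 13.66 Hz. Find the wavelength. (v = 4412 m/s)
λ = v/f = 323 m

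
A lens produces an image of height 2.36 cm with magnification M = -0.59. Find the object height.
ho = |hi|/|M| = 4 cm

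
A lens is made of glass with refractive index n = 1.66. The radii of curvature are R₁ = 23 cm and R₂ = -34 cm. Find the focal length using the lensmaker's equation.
1/f = (n − 1)(1/R₁ − 1/R₂) → f = 20.79 cm (converging lens)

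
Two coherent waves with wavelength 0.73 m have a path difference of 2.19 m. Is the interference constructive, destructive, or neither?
constructive — path difference = 3λ, a whole number of wavelengths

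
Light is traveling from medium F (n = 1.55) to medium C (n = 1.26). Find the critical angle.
θc = arcsin(n₂/n₁) = 54.38°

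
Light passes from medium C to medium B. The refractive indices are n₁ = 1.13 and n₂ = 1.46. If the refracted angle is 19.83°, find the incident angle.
sin θ₁ = (n₂/n₁)·sin θ₂ → θ₁ = 26°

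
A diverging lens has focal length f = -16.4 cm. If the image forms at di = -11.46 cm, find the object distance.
1/do = 1/f − 1/di → do = 38.05 cm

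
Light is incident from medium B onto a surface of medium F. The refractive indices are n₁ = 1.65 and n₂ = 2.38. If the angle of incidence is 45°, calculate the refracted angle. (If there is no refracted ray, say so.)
sin θ₂ = (n₁/n₂)·sin θ₁ = 0.4902 → θ₂ = 29.36°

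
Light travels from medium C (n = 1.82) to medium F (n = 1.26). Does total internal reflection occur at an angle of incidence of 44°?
θc = arcsin(n₂/n₁) = 43.81°; 44° > θc, so yes — total internal reflection.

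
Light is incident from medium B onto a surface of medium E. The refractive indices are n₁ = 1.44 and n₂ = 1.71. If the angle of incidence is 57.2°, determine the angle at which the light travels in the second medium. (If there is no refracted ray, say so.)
sin θ₂ = (n₁/n₂)·sin θ₁ = 0.7078 → θ₂ = 45.06°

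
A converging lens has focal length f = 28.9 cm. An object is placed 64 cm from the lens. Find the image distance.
1/di = 1/f − 1/do → di = 52.7 cm (real image)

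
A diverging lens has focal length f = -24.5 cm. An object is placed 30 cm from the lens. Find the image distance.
1/di = 1/f − 1/do → di = -13.49 cm (virtual image)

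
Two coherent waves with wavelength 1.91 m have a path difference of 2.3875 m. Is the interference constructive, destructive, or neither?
neither (partial) — path difference = 1.25λ, neither a whole number of wavelengths nor an odd multiple of λ/2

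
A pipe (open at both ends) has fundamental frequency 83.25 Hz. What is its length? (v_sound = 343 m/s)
L = v/(2f₁) = 2.06 m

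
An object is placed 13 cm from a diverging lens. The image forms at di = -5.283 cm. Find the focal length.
1/f = 1/do + 1/di → f = -8.9 cm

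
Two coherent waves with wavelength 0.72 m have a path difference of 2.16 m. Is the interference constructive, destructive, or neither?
constructive — path difference = 3λ, a whole number of wavelengths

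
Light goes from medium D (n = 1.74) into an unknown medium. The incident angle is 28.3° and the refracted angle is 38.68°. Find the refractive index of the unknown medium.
n₂ = n₁·sin θ₁ / sin θ₂ = 1.32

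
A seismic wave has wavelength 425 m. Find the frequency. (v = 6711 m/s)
f = v/λ = 15.79 Hz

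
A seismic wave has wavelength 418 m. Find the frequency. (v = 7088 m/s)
f = v/λ = 16.96 Hz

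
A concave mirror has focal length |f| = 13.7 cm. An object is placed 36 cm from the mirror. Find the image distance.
f = +13.7 cm (concave); 1/di = 1/f − 1/do → di = 22.12 cm (real image, in front of mirror)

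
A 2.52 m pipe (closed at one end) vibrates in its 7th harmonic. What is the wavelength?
λₙ = 4L/n = 1.44 m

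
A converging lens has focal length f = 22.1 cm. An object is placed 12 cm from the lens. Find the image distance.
1/di = 1/f − 1/do → di = -26.26 cm (virtual image)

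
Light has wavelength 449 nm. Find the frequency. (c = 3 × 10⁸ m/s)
f = c/λ = 6.682 × 10¹⁴ Hz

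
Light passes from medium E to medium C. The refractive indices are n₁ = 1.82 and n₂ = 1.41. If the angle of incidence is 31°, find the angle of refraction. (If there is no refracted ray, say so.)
sin θ₂ = (n₁/n₂)·sin θ₁ = 0.6648 → θ₂ = 41.67°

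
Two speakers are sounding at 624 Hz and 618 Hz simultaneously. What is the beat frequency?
6 Hz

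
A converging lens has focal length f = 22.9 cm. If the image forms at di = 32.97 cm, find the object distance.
1/do = 1/f − 1/di → do = 74.98 cm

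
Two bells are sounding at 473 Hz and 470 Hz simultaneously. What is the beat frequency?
3 Hz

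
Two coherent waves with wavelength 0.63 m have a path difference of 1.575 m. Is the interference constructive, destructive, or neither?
destructive — path difference = 2.5λ, an odd multiple of λ/2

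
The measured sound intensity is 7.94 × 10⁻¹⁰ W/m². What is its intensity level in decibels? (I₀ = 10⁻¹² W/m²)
β = 10·log₁₀(I/I₀) = 29 dB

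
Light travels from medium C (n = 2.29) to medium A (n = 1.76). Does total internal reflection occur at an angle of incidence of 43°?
θc = arcsin(n₂/n₁) = 50.22°; 43° < θc, so no — the ray refracts.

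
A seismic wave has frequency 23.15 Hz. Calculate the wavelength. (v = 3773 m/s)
λ = v/f = 163 m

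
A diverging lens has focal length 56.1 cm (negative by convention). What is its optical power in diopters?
P = 1/f = -1.783 D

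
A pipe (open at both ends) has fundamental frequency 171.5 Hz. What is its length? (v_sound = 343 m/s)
L = v/(2f₁) = 1 m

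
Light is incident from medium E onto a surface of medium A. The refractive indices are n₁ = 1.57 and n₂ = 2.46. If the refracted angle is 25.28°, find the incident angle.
sin θ₁ = (n₂/n₁)·sin θ₂ → θ₁ = 42°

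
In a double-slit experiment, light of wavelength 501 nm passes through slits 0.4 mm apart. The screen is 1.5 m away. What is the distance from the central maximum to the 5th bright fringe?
y = mλL/d = 9.394 mm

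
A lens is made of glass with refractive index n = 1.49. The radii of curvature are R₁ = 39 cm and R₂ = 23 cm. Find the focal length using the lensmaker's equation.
1/f = (n − 1)(1/R₁ − 1/R₂) → f = -114.4 cm (diverging lens)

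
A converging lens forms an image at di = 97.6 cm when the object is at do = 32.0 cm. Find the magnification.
M = −di/do = -3.05 (inverted image)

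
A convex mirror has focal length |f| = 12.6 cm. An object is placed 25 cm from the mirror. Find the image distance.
f = −12.6 cm (convex); 1/di = 1/f − 1/do → di = -8.378 cm (virtual image, behind mirror)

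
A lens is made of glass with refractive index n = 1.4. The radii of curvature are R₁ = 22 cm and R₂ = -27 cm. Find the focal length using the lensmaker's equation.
1/f = (n − 1)(1/R₁ − 1/R₂) → f = 30.31 cm (converging lens)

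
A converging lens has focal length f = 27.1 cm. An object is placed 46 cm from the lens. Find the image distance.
1/di = 1/f − 1/do → di = 65.96 cm (real image)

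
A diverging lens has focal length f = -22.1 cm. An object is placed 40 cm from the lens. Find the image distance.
1/di = 1/f − 1/do → di = -14.24 cm (virtual image)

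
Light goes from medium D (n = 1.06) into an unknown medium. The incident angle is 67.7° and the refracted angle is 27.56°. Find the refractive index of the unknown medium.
n₂ = n₁·sin θ₁ / sin θ₂ = 2.12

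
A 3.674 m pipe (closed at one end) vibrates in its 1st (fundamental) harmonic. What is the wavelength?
λₙ = 4L/n = 14.7 m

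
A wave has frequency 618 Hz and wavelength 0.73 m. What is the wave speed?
v = fλ = 451.1 m/s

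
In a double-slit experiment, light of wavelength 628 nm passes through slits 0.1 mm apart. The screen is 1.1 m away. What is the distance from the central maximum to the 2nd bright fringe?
y = mλL/d = 13.82 mm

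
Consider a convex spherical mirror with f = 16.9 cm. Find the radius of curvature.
R = 2|f| = 33.8 cm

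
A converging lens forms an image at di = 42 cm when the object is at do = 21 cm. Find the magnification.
M = −di/do = -2 (inverted image)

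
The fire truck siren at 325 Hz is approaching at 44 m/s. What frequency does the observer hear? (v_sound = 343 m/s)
f_obs = f·v/(v − v_s) = 372.8 Hz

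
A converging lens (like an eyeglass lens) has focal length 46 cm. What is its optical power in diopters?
P = 1/f = 2.174 D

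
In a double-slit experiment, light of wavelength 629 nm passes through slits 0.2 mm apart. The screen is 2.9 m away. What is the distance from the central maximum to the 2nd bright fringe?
y = mλL/d = 18.24 mm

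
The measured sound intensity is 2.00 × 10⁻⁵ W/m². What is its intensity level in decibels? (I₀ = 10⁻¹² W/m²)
β = 10·log₁₀(I/I₀) = 73.01 dB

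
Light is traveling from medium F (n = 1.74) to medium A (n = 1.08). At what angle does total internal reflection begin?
θc = arcsin(n₂/n₁) = 38.37°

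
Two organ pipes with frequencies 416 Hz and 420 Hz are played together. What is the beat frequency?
4 Hz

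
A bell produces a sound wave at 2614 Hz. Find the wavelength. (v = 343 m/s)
λ = v/f = 0.1312 m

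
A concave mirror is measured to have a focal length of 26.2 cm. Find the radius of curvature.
R = 2|f| = 52.4 cm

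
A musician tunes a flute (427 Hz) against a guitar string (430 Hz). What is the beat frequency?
3 Hz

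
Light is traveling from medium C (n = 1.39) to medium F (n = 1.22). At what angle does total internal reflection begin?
θc = arcsin(n₂/n₁) = 61.37°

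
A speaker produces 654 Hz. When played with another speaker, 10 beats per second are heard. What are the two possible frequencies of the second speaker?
f₂ = 654 ± 10 Hz → 664 Hz or 644 Hz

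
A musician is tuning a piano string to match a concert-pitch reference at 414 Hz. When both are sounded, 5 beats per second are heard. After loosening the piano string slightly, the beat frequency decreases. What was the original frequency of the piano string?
419 Hz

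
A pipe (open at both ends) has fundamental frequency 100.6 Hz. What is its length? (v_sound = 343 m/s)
L = v/(2f₁) = 1.705 m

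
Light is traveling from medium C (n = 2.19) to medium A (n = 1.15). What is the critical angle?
θc = arcsin(n₂/n₁) = 31.68°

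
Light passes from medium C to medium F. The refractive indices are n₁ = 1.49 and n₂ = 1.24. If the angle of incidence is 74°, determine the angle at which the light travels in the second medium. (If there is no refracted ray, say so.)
sin θ₂ = (n₁/n₂)·sin θ₁ = 1.155 > 1, so there is no refracted ray — the light undergoes total internal reflection.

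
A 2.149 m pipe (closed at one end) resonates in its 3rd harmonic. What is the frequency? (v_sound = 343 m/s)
fₙ = nv/(4L) = 119.7 Hz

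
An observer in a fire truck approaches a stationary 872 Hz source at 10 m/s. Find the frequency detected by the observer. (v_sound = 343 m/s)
f_obs = f·(v + v_o)/v = 897.4 Hz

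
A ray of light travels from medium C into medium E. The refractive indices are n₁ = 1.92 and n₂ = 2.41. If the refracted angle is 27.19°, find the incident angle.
sin θ₁ = (n₂/n₁)·sin θ₂ → θ₁ = 35°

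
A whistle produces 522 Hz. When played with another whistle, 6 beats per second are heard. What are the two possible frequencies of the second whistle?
f₂ = 522 ± 6 Hz → 528 Hz or 516 Hz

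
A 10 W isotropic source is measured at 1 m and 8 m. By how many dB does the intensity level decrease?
Δβ = 20·log₁₀(r₂/r₁) = 18.06 dB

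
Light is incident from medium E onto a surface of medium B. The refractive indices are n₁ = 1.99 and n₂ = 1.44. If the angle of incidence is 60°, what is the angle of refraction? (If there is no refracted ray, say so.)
sin θ₂ = (n₁/n₂)·sin θ₁ = 1.197 > 1, so there is no refracted ray — the light undergoes total internal reflection.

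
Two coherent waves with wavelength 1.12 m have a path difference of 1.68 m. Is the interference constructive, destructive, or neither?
destructive — path difference = 1.5λ, an odd multiple of λ/2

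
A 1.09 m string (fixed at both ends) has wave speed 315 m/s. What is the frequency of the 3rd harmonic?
fₙ = nv/(2L) = 433.5 Hz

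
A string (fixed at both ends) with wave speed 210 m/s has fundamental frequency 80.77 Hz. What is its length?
L = v/(2f₁) = 1.3 m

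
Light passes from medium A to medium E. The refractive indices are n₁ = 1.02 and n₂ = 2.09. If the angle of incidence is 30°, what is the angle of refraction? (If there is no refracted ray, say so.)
sin θ₂ = (n₁/n₂)·sin θ₁ = 0.244 → θ₂ = 14.12°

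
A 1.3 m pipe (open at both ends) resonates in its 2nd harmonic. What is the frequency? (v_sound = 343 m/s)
fₙ = nv/(2L) = 263.8 Hz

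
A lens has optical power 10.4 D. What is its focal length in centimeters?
f = 1/P = 9.615 cm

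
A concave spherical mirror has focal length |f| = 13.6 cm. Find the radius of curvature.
R = 2|f| = 27.2 cm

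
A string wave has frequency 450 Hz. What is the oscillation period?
T = 1/f = 0.002222 s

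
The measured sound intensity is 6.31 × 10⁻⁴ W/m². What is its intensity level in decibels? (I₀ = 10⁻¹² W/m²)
β = 10·log₁₀(I/I₀) = 88 dB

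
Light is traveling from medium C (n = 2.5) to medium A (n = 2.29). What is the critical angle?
θc = arcsin(n₂/n₁) = 66.35°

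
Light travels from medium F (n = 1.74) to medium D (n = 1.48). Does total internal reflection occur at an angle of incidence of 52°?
θc = arcsin(n₂/n₁) = 58.27°; 52° < θc, so no — the ray refracts.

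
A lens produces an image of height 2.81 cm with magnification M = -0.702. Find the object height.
ho = |hi|/|M| = 4.003 cm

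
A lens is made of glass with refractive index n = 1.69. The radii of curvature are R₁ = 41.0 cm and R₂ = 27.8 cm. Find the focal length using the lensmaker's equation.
1/f = (n − 1)(1/R₁ − 1/R₂) → f = -125.1 cm (diverging lens)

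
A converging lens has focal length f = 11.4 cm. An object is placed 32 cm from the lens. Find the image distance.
1/di = 1/f − 1/do → di = 17.71 cm (real image)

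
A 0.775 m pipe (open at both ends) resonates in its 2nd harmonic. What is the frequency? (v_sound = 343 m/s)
fₙ = nv/(2L) = 442.6 Hz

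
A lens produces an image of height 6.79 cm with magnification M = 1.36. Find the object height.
ho = |hi|/|M| = 4.993 cm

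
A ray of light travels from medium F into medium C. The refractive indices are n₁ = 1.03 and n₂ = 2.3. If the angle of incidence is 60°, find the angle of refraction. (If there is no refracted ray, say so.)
sin θ₂ = (n₁/n₂)·sin θ₁ = 0.3878 → θ₂ = 22.82°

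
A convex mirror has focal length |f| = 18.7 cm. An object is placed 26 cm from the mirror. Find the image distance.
f = −18.7 cm (convex); 1/di = 1/f − 1/do → di = -10.88 cm (virtual image, behind mirror)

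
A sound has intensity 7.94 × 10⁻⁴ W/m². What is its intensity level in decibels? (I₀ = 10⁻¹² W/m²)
β = 10·log₁₀(I/I₀) = 89 dB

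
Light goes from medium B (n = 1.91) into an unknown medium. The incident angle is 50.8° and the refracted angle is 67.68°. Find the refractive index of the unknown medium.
n₂ = n₁·sin θ₁ / sin θ₂ = 1.6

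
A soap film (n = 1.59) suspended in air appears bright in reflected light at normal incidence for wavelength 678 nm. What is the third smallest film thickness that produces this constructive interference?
2nt = (m − ½)λ with m = 3 → t = (m − ½)λ/(2n) = 533 nm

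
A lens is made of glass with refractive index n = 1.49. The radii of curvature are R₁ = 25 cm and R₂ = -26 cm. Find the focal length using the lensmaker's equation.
1/f = (n − 1)(1/R₁ − 1/R₂) → f = 26.01 cm (converging lens)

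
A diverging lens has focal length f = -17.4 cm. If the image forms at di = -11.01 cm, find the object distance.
1/do = 1/f − 1/di → do = 29.98 cm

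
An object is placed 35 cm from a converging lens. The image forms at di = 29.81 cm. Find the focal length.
1/f = 1/do + 1/di → f = 16.1 cm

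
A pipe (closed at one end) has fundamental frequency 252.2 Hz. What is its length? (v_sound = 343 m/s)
L = v/(4f₁) = 0.34 m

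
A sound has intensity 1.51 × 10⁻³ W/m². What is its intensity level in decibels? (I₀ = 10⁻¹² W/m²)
β = 10·log₁₀(I/I₀) = 91.79 dB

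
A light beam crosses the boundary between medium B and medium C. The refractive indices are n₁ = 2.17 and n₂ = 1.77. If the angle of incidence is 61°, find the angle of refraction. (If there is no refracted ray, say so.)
sin θ₂ = (n₁/n₂)·sin θ₁ = 1.072 > 1, so there is no refracted ray — the light undergoes total internal reflection.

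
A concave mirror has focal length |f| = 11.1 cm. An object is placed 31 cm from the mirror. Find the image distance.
f = +11.1 cm (concave); 1/di = 1/f − 1/do → di = 17.29 cm (real image, in front of mirror)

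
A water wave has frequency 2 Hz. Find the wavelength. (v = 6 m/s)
λ = v/f = 3 m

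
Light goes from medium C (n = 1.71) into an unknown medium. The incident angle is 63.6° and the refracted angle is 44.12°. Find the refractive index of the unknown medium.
n₂ = n₁·sin θ₁ / sin θ₂ = 2.2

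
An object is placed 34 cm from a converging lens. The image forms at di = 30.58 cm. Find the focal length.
1/f = 1/do + 1/di → f = 16.1 cm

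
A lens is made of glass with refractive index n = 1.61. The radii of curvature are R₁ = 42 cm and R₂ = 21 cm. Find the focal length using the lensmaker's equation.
1/f = (n − 1)(1/R₁ − 1/R₂) → f = -68.85 cm (diverging lens)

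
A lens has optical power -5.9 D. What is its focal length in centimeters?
f = 1/P = -16.95 cm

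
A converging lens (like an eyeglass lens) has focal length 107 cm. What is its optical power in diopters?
P = 1/f = 0.9346 D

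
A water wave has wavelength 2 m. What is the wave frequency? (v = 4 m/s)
f = v/λ = 2 Hz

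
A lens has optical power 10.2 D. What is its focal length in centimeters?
f = 1/P = 9.804 cm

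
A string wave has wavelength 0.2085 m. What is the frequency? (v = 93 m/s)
f = v/λ = 446 Hz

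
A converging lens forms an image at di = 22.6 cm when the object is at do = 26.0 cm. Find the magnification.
M = −di/do = -0.8692 (inverted image)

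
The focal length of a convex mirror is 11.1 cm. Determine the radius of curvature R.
R = 2|f| = 22.2 cm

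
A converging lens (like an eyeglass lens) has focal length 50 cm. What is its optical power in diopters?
P = 1/f = 2 D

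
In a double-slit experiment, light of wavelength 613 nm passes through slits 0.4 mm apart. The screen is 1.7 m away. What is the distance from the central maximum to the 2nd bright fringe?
y = mλL/d = 5.21 mm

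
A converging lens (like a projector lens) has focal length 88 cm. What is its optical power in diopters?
P = 1/f = 1.136 D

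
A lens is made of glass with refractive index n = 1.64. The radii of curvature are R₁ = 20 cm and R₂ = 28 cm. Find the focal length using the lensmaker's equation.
1/f = (n − 1)(1/R₁ − 1/R₂) → f = 109.4 cm (converging lens)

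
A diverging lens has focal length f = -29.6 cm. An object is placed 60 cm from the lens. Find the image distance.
1/di = 1/f − 1/do → di = -19.82 cm (virtual image)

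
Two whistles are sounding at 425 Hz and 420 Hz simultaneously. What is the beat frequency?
5 Hz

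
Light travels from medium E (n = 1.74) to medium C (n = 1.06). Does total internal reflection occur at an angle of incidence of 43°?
θc = arcsin(n₂/n₁) = 37.53°; 43° > θc, so yes — total internal reflection.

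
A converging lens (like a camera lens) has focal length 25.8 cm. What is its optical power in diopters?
P = 1/f = 3.876 D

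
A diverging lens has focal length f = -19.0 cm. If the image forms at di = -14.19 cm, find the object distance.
1/do = 1/f − 1/di → do = 56.05 cm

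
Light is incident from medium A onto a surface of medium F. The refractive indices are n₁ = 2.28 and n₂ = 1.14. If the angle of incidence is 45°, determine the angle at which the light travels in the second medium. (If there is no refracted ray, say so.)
sin θ₂ = (n₁/n₂)·sin θ₁ = 1.414 > 1, so there is no refracted ray — the light undergoes total internal reflection.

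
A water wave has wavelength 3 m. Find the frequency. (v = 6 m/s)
f = v/λ = 2 Hz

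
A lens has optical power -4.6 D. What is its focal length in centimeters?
f = 1/P = -21.74 cm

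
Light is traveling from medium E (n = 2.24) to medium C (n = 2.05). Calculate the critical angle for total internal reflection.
θc = arcsin(n₂/n₁) = 66.23°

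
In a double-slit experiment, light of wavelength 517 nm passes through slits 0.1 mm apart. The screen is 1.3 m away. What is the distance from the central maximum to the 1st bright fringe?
y = mλL/d = 6.721 mm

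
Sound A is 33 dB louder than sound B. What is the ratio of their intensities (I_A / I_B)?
I_A/I_B = 10^(Δβ/10) = 1995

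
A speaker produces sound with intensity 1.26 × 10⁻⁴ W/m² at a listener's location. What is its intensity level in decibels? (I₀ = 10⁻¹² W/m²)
β = 10·log₁₀(I/I₀) = 81 dB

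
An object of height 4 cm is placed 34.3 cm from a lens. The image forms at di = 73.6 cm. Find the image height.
hi = (-di/do) × ho = -8.583 cm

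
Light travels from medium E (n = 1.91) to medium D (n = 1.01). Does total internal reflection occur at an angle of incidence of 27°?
θc = arcsin(n₂/n₁) = 31.92°; 27° < θc, so no — the ray refracts.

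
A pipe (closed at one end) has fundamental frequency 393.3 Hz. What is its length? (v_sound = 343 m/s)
L = v/(4f₁) = 0.218 m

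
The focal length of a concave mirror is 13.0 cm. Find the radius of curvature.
R = 2|f| = 26 cm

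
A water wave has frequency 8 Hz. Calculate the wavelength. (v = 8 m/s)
λ = v/f = 1 m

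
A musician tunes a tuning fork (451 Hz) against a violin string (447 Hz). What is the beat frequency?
4 Hz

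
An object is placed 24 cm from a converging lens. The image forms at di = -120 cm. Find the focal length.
1/f = 1/do + 1/di → f = 30 cm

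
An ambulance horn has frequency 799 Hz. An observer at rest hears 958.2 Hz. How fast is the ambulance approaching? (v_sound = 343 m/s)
v_s = v·(1 − f/f_obs) = 56.99 m/s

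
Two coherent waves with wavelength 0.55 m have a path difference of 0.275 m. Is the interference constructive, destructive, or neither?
destructive — path difference = 0.5λ, an odd multiple of λ/2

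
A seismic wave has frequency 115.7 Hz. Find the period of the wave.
T = 1/f = 0.008643 s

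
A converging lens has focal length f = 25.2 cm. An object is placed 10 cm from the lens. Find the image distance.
1/di = 1/f − 1/do → di = -16.58 cm (virtual image)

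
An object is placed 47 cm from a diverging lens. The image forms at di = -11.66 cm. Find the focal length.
1/f = 1/do + 1/di → f = -15.51 cm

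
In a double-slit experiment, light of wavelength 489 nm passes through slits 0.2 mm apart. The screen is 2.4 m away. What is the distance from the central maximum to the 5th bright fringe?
y = mλL/d = 29.34 mm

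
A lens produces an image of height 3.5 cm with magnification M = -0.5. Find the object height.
ho = |hi|/|M| = 7 cm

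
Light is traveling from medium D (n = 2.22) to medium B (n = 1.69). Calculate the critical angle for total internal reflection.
θc = arcsin(n₂/n₁) = 49.58°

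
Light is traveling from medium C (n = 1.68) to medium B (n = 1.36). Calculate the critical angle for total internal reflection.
θc = arcsin(n₂/n₁) = 54.05°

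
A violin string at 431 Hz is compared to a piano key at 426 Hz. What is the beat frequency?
5 Hz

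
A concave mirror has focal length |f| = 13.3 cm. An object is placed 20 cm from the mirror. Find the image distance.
f = +13.3 cm (concave); 1/di = 1/f − 1/do → di = 39.7 cm (real image, in front of mirror)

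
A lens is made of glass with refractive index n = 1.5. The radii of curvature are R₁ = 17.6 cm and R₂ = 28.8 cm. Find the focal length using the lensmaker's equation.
1/f = (n − 1)(1/R₁ − 1/R₂) → f = 90.51 cm (converging lens)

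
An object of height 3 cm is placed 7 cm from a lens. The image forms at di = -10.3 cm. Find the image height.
hi = (-di/do) × ho = 4.414 cm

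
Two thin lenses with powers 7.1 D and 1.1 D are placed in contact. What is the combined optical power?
P_total = P₁ + P₂ = 8.2 D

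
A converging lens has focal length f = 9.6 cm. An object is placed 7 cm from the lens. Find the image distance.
1/di = 1/f − 1/do → di = -25.85 cm (virtual image)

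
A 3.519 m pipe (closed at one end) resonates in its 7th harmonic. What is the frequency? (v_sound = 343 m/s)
fₙ = nv/(4L) = 170.6 Hz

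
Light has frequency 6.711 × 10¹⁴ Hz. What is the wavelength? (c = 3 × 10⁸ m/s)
λ = c/f = 447 nm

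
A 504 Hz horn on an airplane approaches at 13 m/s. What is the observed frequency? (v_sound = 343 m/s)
f_obs = f·v/(v − v_s) = 523.9 Hz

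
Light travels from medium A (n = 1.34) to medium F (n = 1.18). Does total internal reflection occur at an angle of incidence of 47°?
θc = arcsin(n₂/n₁) = 61.71°; 47° < θc, so no — the ray refracts.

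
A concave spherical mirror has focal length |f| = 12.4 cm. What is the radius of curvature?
R = 2|f| = 24.8 cm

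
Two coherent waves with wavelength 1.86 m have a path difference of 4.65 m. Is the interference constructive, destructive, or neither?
destructive — path difference = 2.5λ, an odd multiple of λ/2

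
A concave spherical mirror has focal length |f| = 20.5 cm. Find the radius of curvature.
R = 2|f| = 41 cm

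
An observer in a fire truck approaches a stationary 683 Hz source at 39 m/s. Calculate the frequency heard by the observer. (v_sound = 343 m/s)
f_obs = f·(v + v_o)/v = 760.7 Hz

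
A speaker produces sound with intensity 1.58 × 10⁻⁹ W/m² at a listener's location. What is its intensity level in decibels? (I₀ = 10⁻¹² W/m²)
β = 10·log₁₀(I/I₀) = 31.99 dB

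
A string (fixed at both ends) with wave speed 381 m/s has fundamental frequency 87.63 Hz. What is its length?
L = v/(2f₁) = 2.174 m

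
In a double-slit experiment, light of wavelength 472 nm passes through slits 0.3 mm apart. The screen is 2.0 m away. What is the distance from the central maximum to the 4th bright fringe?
y = mλL/d = 12.59 mm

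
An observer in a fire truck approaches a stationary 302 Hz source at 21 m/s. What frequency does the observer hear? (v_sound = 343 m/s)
f_obs = f·(v + v_o)/v = 320.5 Hz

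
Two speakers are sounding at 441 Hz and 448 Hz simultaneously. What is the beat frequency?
7 Hz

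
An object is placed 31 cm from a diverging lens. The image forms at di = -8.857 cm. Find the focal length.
1/f = 1/do + 1/di → f = -12.4 cm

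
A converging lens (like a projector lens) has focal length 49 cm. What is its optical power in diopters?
P = 1/f = 2.041 D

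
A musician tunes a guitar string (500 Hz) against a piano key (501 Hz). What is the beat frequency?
1 Hz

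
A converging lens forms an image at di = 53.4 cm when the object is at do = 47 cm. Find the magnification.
M = −di/do = -1.136 (inverted image)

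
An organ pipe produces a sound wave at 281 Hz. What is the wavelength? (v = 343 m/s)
λ = v/f = 1.221 m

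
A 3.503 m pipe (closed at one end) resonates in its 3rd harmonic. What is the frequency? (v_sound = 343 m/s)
fₙ = nv/(4L) = 73.44 Hz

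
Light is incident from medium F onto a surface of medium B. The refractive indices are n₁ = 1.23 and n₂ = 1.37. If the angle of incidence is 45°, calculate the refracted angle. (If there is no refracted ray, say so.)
sin θ₂ = (n₁/n₂)·sin θ₁ = 0.6348 → θ₂ = 39.41°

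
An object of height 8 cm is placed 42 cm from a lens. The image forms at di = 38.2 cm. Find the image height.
hi = (-di/do) × ho = -7.276 cm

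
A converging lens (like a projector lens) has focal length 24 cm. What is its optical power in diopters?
P = 1/f = 4.167 D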